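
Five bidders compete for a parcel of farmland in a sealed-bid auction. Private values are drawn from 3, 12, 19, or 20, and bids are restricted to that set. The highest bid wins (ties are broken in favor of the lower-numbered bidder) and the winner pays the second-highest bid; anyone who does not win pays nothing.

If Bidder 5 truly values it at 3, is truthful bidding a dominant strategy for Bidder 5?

Yes

Check each profile of the others' bids and compare truth against every alternative bid.
Others bid (3, 3, 3, 3): truth gives 0, best alternative gives 0.
Others bid (3, 3, 3, 12): truth gives 0, best alternative gives 0.
Others bid (3, 3, 3, 19): truth gives 0, best alternative gives 0.
Others bid (3, 3, 3, 20): truth gives 0, best alternative gives 0.
Others bid (3, 3, 12, 3): truth gives 0, best alternative gives 0.
Others bid (3, 3, 12, 12): truth gives 0, best alternative gives 0.
(Remaining 250 profiles checked similarly; truth is weakly best in each.)
In every case the truthful bid is at least as good as any alternative, so it is a dominant strategy.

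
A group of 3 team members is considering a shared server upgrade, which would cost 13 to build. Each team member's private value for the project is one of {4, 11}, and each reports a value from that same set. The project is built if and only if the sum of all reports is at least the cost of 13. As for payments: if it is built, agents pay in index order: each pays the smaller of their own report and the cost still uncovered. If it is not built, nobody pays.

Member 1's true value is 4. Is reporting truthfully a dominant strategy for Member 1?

Yes

Check each profile of the others' reports and compare truth against every alternative report.
Others report (4, 4): truth gives 0, best alternative gives -7.
Others report (4, 11): truth gives 0, best alternative gives -7.
Others report (11, 4): truth gives 0, best alternative gives -7.
Others report (11, 11): truth gives 0, best alternative gives -7.
In every case the truthful report is at least as good as any alternative, so it is a dominant strategy.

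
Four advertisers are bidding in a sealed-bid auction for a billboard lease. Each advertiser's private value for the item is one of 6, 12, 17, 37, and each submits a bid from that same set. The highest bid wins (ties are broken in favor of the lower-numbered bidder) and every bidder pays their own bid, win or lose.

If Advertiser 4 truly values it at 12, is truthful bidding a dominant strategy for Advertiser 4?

No

Consider the case where Advertiser 1 bids 6, Advertiser 2 bids 6 and Advertiser 3 bids 12.
Truthful bid 12: loses but pays 12, utility -12.
Bid 6 instead: loses but pays 6, utility -6.
Since -6 > -12, bidding 6 is strictly better here, so truthful bidding is not dominant.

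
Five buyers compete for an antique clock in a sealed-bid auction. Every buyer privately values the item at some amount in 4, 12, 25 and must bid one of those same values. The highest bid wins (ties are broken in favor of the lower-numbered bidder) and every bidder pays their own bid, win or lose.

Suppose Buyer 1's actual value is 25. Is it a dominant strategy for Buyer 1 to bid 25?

Consider the case where Buyer 2 bids 4, Buyer 3 bids 4, Buyer 4 bids 4 and Buyer 5 bids 4.
Truthful bid 25: wins, pays 25, utility 25 - 25 = 0.
Bid 4 instead: wins, pays 4, utility 25 - 4 = 21.
Since 21 > 0, bidding 4 is strictly better here, so truthful bidding is not dominant.

No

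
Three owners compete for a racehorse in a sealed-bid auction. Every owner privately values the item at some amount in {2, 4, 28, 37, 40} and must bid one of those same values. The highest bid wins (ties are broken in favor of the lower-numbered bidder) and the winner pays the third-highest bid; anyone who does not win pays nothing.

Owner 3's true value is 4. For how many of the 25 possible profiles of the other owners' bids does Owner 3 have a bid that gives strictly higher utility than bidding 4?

Others bid (2, 4): truth gives 0; bid 28 gives 2 > 0. Violating.
Others bid (2, 28): truth gives 0; bid 37 gives 2 > 0. Violating.
Others bid (2, 37): truth gives 0; bid 40 gives 2 > 0. Violating.
Others bid (4, 2): truth gives 0; bid 28 gives 2 > 0. Violating.
Others bid (2, 2): truth gives 2; no alternative beats it.
Others bid (2, 40): truth gives 0; no alternative beats it.
(Checking all 25 profiles: 6 have a profitable deviation, 19 do not.)

6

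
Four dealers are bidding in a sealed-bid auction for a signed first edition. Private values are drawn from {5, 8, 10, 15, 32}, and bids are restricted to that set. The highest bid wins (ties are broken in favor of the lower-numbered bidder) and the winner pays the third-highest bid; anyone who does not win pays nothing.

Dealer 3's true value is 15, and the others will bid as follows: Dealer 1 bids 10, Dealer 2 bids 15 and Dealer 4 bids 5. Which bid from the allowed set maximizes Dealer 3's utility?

32

Bid 5: loses, pays 0, utility 0.
Bid 8: loses, pays 0, utility 0.
Bid 10: loses, pays 0, utility 0.
Bid 15: loses, pays 0, utility 0.
Bid 32: wins, pays 10, utility 15 - 10 = 5.
The best choice is 32 with utility 5.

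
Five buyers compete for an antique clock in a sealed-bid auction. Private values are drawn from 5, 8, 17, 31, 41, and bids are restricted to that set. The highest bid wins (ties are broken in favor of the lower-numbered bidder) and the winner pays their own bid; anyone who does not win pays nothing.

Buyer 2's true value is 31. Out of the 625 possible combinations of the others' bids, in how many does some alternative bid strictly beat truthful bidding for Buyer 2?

54

Others bid (5, 5, 5, 5): truth gives 0; bid 8 gives 23 > 0. Violating.
Others bid (5, 5, 5, 8): truth gives 0; bid 8 gives 23 > 0. Violating.
Others bid (5, 5, 5, 17): truth gives 0; bid 17 gives 14 > 0. Violating.
Others bid (5, 5, 8, 5): truth gives 0; bid 8 gives 23 > 0. Violating.
Others bid (5, 5, 5, 31): truth gives 0; no alternative beats it.
Others bid (5, 5, 5, 41): truth gives 0; no alternative beats it.
(Checking all 625 profiles: 54 have a profitable deviation, 571 do not.)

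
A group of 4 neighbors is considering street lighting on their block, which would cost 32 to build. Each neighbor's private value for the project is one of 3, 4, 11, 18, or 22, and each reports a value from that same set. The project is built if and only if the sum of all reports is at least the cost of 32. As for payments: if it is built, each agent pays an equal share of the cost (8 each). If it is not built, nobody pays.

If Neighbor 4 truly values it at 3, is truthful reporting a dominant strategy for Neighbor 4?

Check each profile of the others' reports and compare truth against every alternative report.
Others report (3, 3, 22): truth gives 0, best alternative gives -5.
Others report (3, 22, 3): truth gives 0, best alternative gives -5.
Others report (22, 3, 3): truth gives 0, best alternative gives -5.
Others report (3, 4, 22): truth gives -5, best alternative gives -5.
Others report (3, 11, 18): truth gives -5, best alternative gives -5.
Others report (3, 11, 22): truth gives -5, best alternative gives -5.
(Remaining 119 profiles checked similarly; truth is weakly best in each.)
In every case the truthful report is at least as good as any alternative, so it is a dominant strategy.

Yes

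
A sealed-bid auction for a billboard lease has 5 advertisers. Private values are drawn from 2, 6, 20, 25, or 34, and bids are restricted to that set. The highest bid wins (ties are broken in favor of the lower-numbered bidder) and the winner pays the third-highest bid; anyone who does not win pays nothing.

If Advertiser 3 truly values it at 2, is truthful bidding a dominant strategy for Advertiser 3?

Yes

Check each profile of the others' bids and compare truth against every alternative bid.
Others bid (2, 2, 6, 6): truth gives 0, best alternative gives -4.
Others bid (2, 2, 2, 2): truth gives 0, best alternative gives 0.
Others bid (2, 2, 2, 6): truth gives 0, best alternative gives 0.
Others bid (2, 2, 2, 20): truth gives 0, best alternative gives 0.
Others bid (2, 2, 2, 25): truth gives 0, best alternative gives 0.
Others bid (2, 2, 2, 34): truth gives 0, best alternative gives 0.
(Remaining 619 profiles checked similarly; truth is weakly best in each.)
In every case the truthful bid is at least as good as any alternative, so it is a dominant strategy.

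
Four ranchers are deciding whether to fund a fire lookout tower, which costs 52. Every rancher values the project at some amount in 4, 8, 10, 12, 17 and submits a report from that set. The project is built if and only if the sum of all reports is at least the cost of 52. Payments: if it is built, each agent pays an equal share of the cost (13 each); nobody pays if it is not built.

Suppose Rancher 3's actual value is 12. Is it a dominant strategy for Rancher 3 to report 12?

No

Consider the case where Rancher 1 reports 8, Rancher 2 reports 17 and Rancher 4 reports 17.
Truthful report 12: project built, pays 13, utility 12 - 13 = -1.
Report 4 instead: project not built, utility 0.
Since 0 > -1, reporting 4 is strictly better here, so truthful reporting is not dominant.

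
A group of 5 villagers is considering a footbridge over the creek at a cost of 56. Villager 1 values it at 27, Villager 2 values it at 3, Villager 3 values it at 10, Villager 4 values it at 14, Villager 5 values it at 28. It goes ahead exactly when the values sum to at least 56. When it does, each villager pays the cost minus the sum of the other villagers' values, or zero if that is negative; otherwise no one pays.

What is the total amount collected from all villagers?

3

Total value 82 ≥ cost 56, so it is built.
Villager 1: others sum to 55; max(0, 56 - 55) = 1.
Villager 2: others sum to 79; max(0, 56 - 79) = 0.
Villager 3: others sum to 72; max(0, 56 - 72) = 0.
Villager 4: others sum to 68; max(0, 56 - 68) = 0.
Villager 5: others sum to 54; max(0, 56 - 54) = 2.
Total collected = 1 + 0 + 0 + 0 + 2 = 3.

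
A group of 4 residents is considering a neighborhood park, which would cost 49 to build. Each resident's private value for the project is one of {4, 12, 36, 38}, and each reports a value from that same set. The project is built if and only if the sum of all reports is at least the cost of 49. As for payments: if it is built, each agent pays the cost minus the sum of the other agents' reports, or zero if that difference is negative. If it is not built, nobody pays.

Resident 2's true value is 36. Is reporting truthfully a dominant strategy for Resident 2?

Yes

Check each profile of the others' reports and compare truth against every alternative report.
Others report (4, 12, 36): truth gives 36, best alternative gives 36.
Others report (4, 12, 38): truth gives 36, best alternative gives 36.
Others report (4, 36, 12): truth gives 36, best alternative gives 36.
Others report (4, 36, 36): truth gives 36, best alternative gives 36.
Others report (4, 36, 38): truth gives 36, best alternative gives 36.
Others report (4, 38, 12): truth gives 36, best alternative gives 36.
(Remaining 58 profiles checked similarly; truth is weakly best in each.)
In every case the truthful report is at least as good as any alternative, so it is a dominant strategy.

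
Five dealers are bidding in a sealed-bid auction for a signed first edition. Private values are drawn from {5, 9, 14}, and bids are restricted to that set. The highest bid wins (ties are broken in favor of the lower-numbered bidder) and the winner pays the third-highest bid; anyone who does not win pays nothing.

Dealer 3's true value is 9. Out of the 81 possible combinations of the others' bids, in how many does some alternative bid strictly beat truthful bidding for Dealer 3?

Others bid (5, 5, 5, 14): truth gives 0; bid 14 gives 4 > 0. Violating.
Others bid (5, 5, 14, 5): truth gives 0; bid 14 gives 4 > 0. Violating.
Others bid (5, 9, 5, 5): truth gives 0; bid 14 gives 4 > 0. Violating.
Others bid (9, 5, 5, 5): truth gives 0; bid 14 gives 4 > 0. Violating.
Others bid (5, 5, 5, 5): truth gives 4; no alternative beats it.
Others bid (5, 5, 5, 9): truth gives 4; no alternative beats it.
(Checking all 81 profiles: 4 have a profitable deviation, 77 do not.)

4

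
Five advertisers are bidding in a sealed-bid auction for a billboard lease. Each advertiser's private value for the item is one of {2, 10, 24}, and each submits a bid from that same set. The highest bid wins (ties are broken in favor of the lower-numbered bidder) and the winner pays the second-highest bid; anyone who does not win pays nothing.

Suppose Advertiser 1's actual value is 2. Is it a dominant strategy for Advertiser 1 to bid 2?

Yes

Check each profile of the others' bids and compare truth against every alternative bid.
Others bid (2, 2, 2, 10): truth gives 0, best alternative gives -8.
Others bid (2, 2, 10, 2): truth gives 0, best alternative gives -8.
Others bid (2, 2, 10, 10): truth gives 0, best alternative gives -8.
Others bid (2, 10, 2, 2): truth gives 0, best alternative gives -8.
Others bid (2, 10, 2, 10): truth gives 0, best alternative gives -8.
Others bid (2, 10, 10, 2): truth gives 0, best alternative gives -8.
(Remaining 75 profiles checked similarly; truth is weakly best in each.)
In every case the truthful bid is at least as good as any alternative, so it is a dominant strategy.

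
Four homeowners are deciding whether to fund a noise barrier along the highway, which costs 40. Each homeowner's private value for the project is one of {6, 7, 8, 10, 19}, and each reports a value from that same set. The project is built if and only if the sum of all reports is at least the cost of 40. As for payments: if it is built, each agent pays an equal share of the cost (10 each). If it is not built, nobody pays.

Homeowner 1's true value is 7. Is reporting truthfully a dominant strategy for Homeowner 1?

No

Consider the case where Homeowner 2 reports 6, Homeowner 3 reports 8 and Homeowner 4 reports 19.
Truthful report 7: project built, pays 10, utility 7 - 10 = -3.
Report 6 instead: project not built, utility 0.
Since 0 > -3, reporting 6 is strictly better here, so truthful reporting is not dominant.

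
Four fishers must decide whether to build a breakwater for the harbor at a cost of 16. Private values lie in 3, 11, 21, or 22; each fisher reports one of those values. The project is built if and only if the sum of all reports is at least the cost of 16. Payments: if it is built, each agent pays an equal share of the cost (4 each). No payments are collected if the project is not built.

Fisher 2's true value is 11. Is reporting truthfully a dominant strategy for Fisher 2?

Check each profile of the others' reports and compare truth against every alternative report.
Others report (3, 3, 3): truth gives 7, best alternative gives 7.
Others report (3, 3, 11): truth gives 7, best alternative gives 7.
Others report (3, 3, 21): truth gives 7, best alternative gives 7.
Others report (3, 3, 22): truth gives 7, best alternative gives 7.
Others report (3, 11, 3): truth gives 7, best alternative gives 7.
Others report (3, 11, 11): truth gives 7, best alternative gives 7.
(Remaining 58 profiles checked similarly; truth is weakly best in each.)
In every case the truthful report is at least as good as any alternative, so it is a dominant strategy.

Yes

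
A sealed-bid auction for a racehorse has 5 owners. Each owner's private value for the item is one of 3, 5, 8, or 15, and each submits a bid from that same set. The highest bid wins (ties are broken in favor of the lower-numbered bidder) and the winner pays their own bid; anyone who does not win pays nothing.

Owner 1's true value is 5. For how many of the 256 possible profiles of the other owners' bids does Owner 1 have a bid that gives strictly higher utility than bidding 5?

1

Others bid (3, 3, 3, 3): truth gives 0; bid 3 gives 2 > 0. Violating.
Others bid (3, 3, 3, 5): truth gives 0; no alternative beats it.
Others bid (3, 3, 3, 8): truth gives 0; no alternative beats it.
(Checking all 256 profiles: 1 has a profitable deviation, 255 do not.)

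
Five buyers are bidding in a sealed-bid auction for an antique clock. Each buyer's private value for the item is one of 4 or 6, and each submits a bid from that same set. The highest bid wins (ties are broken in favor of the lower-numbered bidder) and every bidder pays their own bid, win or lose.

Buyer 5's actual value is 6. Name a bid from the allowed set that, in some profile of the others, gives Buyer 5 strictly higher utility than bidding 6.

Suppose Buyer 1 bids 4, Buyer 2 bids 4, Buyer 3 bids 4 and Buyer 4 bids 6.
Bid 6: loses but pays 6, utility -6.
Bid 4: loses but pays 4, utility -4.
So bidding 4 beats truth here (-4 > -6).

4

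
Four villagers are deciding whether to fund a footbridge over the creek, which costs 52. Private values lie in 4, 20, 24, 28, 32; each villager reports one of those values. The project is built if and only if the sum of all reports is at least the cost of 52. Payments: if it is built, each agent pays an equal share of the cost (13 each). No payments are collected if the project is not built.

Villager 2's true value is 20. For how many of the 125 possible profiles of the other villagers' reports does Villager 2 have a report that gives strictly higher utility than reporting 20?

Others report (4, 4, 20): truth gives 0; report 24 gives 7 > 0. Violating.
Others report (4, 20, 4): truth gives 0; report 24 gives 7 > 0. Violating.
Others report (20, 4, 4): truth gives 0; report 24 gives 7 > 0. Violating.
Others report (4, 4, 4): truth gives 0; no alternative beats it.
Others report (4, 4, 24): truth gives 7; no alternative beats it.
(Checking all 125 profiles: 3 have a profitable deviation, 122 do not.)

3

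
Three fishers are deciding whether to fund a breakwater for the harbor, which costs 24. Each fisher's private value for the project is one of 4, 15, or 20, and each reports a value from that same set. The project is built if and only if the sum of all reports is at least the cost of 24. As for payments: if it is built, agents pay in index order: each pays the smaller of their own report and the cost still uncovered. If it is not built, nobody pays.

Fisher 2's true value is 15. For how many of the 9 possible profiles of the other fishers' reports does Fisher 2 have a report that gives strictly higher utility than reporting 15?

Others report (4, 20): truth gives 0; report 4 gives 11 > 0. Violating.
Others report (15, 15): truth gives 6; report 4 gives 11 > 6. Violating.
Others report (15, 20): truth gives 6; report 4 gives 11 > 6. Violating.
Others report (4, 4): truth gives 0; no alternative beats it.
Others report (4, 15): truth gives 0; no alternative beats it.
(Checking all 9 profiles: 3 have a profitable deviation, 6 do not.)

3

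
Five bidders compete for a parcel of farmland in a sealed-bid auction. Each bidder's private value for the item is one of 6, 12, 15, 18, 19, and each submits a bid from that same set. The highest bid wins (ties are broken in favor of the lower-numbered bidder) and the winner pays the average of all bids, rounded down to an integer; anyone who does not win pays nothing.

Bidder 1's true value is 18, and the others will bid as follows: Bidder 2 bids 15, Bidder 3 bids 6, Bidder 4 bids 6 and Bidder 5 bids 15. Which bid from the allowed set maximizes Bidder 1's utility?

15

Bid 6: loses, pays 0, utility 0.
Bid 12: loses, pays 0, utility 0.
Bid 15: wins, pays 11, utility 18 - 11 = 7.
Bid 18: wins, pays 12, utility 18 - 12 = 6.
Bid 19: wins, pays 12, utility 18 - 12 = 6.
The best choice is 15 with utility 7.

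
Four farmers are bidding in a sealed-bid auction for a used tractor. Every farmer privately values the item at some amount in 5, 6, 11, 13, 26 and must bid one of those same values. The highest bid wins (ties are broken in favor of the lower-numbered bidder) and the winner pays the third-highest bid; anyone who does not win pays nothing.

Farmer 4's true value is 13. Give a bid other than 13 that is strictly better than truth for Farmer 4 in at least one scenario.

26

Suppose Farmer 1 bids 5, Farmer 2 bids 5 and Farmer 3 bids 13.
Bid 13: loses, pays 0, utility 0.
Bid 26: wins, pays 5, utility 13 - 5 = 8.
So bidding 26 beats truth here (8 > 0).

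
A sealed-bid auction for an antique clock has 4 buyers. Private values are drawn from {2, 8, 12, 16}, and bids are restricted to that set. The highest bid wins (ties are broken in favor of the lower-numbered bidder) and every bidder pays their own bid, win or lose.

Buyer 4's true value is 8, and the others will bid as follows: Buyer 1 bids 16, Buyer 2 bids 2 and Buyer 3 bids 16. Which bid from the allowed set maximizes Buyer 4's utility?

Bid 2: loses but pays 2, utility -2.
Bid 8: loses but pays 8, utility -8.
Bid 12: loses but pays 12, utility -12.
Bid 16: loses but pays 16, utility -16.
The best choice is 2 with utility -2.

2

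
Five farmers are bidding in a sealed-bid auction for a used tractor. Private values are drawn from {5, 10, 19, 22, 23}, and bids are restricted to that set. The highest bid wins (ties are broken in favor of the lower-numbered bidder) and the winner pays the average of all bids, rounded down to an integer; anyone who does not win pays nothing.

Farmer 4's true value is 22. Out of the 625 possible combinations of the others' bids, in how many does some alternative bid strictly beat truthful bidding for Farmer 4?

234

Others bid (5, 5, 5, 5): truth gives 14; bid 10 gives 16 > 14. Violating.
Others bid (5, 5, 5, 10): truth gives 13; bid 10 gives 15 > 13. Violating.
Others bid (5, 5, 5, 19): truth gives 11; bid 19 gives 12 > 11. Violating.
Others bid (5, 5, 5, 23): truth gives 0; bid 23 gives 10 > 0. Violating.
Others bid (5, 5, 5, 22): truth gives 11; no alternative beats it.
Others bid (5, 5, 10, 22): truth gives 10; no alternative beats it.
(Checking all 625 profiles: 234 have a profitable deviation, 391 do not.)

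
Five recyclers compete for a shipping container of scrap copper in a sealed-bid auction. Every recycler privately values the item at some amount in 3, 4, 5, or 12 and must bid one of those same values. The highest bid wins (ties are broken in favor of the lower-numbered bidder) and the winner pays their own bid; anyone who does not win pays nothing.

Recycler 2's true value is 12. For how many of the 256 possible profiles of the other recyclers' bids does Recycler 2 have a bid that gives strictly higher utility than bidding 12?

54

Others bid (3, 3, 3, 3): truth gives 0; bid 4 gives 8 > 0. Violating.
Others bid (3, 3, 3, 4): truth gives 0; bid 4 gives 8 > 0. Violating.
Others bid (3, 3, 3, 5): truth gives 0; bid 5 gives 7 > 0. Violating.
Others bid (3, 3, 4, 3): truth gives 0; bid 4 gives 8 > 0. Violating.
Others bid (3, 3, 3, 12): truth gives 0; no alternative beats it.
Others bid (3, 3, 4, 12): truth gives 0; no alternative beats it.
(Checking all 256 profiles: 54 have a profitable deviation, 202 do not.)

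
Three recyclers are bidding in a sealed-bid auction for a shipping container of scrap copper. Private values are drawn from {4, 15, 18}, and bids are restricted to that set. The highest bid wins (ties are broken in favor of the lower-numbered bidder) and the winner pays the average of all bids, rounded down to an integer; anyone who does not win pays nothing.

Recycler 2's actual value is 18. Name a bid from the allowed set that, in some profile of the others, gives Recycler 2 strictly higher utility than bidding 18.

Suppose Recycler 1 bids 4 and Recycler 3 bids 4.
Bid 18: wins, pays 8, utility 18 - 8 = 10.
Bid 15: wins, pays 7, utility 18 - 7 = 11.
So bidding 15 beats truth here (11 > 10).

15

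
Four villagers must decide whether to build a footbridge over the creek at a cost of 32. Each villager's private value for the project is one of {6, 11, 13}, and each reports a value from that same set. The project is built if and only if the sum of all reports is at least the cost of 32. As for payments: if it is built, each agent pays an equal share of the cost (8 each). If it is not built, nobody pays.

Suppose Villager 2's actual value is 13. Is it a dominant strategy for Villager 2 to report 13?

Yes

Check each profile of the others' reports and compare truth against every alternative report.
Others report (6, 6, 11): truth gives 5, best alternative gives 5.
Others report (6, 6, 13): truth gives 5, best alternative gives 5.
Others report (6, 11, 6): truth gives 5, best alternative gives 5.
Others report (6, 11, 11): truth gives 5, best alternative gives 5.
Others report (6, 11, 13): truth gives 5, best alternative gives 5.
Others report (6, 13, 6): truth gives 5, best alternative gives 5.
(Remaining 21 profiles checked similarly; truth is weakly best in each.)
In every case the truthful report is at least as good as any alternative, so it is a dominant strategy.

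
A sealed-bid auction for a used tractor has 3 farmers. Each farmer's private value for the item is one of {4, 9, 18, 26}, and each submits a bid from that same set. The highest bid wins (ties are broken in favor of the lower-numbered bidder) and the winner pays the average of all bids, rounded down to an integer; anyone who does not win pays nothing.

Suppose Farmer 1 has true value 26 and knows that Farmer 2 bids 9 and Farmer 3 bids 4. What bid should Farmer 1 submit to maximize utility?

Bid 4: loses, pays 0, utility 0.
Bid 9: wins, pays 7, utility 26 - 7 = 19.
Bid 18: wins, pays 10, utility 26 - 10 = 16.
Bid 26: wins, pays 13, utility 26 - 13 = 13.
The best choice is 9 with utility 19.

9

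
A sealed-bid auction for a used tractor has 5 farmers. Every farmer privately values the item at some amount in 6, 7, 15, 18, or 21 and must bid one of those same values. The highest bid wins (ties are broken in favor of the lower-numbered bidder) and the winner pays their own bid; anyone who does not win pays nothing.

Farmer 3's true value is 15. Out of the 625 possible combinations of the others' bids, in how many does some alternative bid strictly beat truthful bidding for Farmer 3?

4

Others bid (6, 6, 6, 6): truth gives 0; bid 7 gives 8 > 0. Violating.
Others bid (6, 6, 6, 7): truth gives 0; bid 7 gives 8 > 0. Violating.
Others bid (6, 6, 7, 6): truth gives 0; bid 7 gives 8 > 0. Violating.
Others bid (6, 6, 7, 7): truth gives 0; bid 7 gives 8 > 0. Violating.
Others bid (6, 6, 6, 15): truth gives 0; no alternative beats it.
Others bid (6, 6, 6, 18): truth gives 0; no alternative beats it.
(Checking all 625 profiles: 4 have a profitable deviation, 621 do not.)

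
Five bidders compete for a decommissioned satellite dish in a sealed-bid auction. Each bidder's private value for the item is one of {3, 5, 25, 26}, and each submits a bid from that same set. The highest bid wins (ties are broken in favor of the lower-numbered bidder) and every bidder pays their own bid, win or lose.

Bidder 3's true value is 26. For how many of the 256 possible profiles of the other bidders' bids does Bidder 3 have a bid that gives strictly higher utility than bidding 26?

Others bid (3, 3, 3, 3): truth gives 0; bid 5 gives 21 > 0. Violating.
Others bid (3, 3, 3, 5): truth gives 0; bid 5 gives 21 > 0. Violating.
Others bid (3, 3, 3, 25): truth gives 0; bid 25 gives 1 > 0. Violating.
Others bid (3, 3, 5, 3): truth gives 0; bid 5 gives 21 > 0. Violating.
Others bid (3, 3, 3, 26): truth gives 0; no alternative beats it.
Others bid (3, 3, 5, 26): truth gives 0; no alternative beats it.
(Checking all 256 profiles: 148 have a profitable deviation, 108 do not.)

148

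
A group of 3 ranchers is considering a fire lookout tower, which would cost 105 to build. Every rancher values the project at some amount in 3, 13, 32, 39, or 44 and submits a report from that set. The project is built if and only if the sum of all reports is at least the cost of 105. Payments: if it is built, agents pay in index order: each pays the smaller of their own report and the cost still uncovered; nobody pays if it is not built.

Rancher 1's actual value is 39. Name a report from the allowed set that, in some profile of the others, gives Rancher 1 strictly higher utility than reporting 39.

32

Suppose Rancher 2 reports 32 and Rancher 3 reports 44.
Report 39: project built, pays 39, utility 39 - 39 = 0.
Report 32: project built, pays 32, utility 39 - 32 = 7.
So reporting 32 beats truth here (7 > 0).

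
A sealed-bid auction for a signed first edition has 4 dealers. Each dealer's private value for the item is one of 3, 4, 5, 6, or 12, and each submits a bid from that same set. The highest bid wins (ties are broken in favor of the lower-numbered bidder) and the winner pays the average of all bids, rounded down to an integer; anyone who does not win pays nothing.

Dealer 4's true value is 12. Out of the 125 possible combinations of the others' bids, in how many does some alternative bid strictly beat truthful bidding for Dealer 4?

27

Others bid (3, 3, 3): truth gives 7; bid 4 gives 9 > 7. Violating.
Others bid (3, 3, 4): truth gives 7; bid 5 gives 9 > 7. Violating.
Others bid (3, 3, 5): truth gives 7; bid 6 gives 8 > 7. Violating.
Others bid (3, 4, 3): truth gives 7; bid 5 gives 9 > 7. Violating.
Others bid (3, 3, 6): truth gives 6; no alternative beats it.
Others bid (3, 3, 12): truth gives 0; no alternative beats it.
(Checking all 125 profiles: 27 have a profitable deviation, 98 do not.)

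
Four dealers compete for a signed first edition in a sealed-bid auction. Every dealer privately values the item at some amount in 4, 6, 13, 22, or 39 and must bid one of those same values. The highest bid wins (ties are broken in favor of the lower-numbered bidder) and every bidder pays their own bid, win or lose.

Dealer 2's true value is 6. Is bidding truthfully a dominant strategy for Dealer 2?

Consider the case where Dealer 1 bids 4, Dealer 3 bids 4 and Dealer 4 bids 13.
Truthful bid 6: loses but pays 6, utility -6.
Bid 4 instead: loses but pays 4, utility -4.
Since -4 > -6, bidding 4 is strictly better here, so truthful bidding is not dominant.

No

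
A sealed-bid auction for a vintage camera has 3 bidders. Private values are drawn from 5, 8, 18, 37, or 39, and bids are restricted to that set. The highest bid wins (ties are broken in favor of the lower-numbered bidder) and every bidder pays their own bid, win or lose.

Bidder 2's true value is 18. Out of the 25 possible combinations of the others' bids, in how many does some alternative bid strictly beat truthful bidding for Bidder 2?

21

Others bid (5, 5): truth gives 0; bid 8 gives 10 > 0. Violating.
Others bid (5, 8): truth gives 0; bid 8 gives 10 > 0. Violating.
Others bid (5, 37): truth gives -18; bid 5 gives -5 > -18. Violating.
Others bid (5, 39): truth gives -18; bid 5 gives -5 > -18. Violating.
Others bid (5, 18): truth gives 0; no alternative beats it.
Others bid (8, 5): truth gives 0; no alternative beats it.
(Checking all 25 profiles: 21 have a profitable deviation, 4 do not.)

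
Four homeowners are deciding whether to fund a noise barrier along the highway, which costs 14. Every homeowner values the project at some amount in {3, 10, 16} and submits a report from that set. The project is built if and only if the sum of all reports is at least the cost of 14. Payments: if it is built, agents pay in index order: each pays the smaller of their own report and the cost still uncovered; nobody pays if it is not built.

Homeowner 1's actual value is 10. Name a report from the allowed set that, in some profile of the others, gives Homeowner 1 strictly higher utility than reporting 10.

3

Suppose Homeowner 2 reports 3, Homeowner 3 reports 3 and Homeowner 4 reports 10.
Report 10: project built, pays 10, utility 10 - 10 = 0.
Report 3: project built, pays 3, utility 10 - 3 = 7.
So reporting 3 beats truth here (7 > 0).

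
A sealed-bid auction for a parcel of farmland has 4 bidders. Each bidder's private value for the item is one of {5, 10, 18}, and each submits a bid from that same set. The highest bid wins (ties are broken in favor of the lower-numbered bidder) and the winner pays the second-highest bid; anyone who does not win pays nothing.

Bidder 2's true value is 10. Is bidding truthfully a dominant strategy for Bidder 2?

Check each profile of the others' bids and compare truth against every alternative bid.
Others bid (5, 5, 5): truth gives 5, best alternative gives 5.
Others bid (5, 5, 10): truth gives 0, best alternative gives 0.
Others bid (5, 5, 18): truth gives 0, best alternative gives 0.
Others bid (5, 10, 5): truth gives 0, best alternative gives 0.
Others bid (5, 10, 10): truth gives 0, best alternative gives 0.
Others bid (5, 10, 18): truth gives 0, best alternative gives 0.
(Remaining 21 profiles checked similarly; truth is weakly best in each.)
In every case the truthful bid is at least as good as any alternative, so it is a dominant strategy.

Yes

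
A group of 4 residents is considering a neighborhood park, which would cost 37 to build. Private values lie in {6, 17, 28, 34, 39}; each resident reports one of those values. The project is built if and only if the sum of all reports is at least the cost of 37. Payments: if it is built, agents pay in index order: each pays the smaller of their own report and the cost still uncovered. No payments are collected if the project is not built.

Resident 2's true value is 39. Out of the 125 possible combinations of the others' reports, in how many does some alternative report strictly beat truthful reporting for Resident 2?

75

Others report (6, 6, 6): truth gives 8; report 28 gives 11 > 8. Violating.
Others report (6, 6, 17): truth gives 8; report 17 gives 22 > 8. Violating.
Others report (6, 6, 28): truth gives 8; report 6 gives 33 > 8. Violating.
Others report (6, 6, 34): truth gives 8; report 6 gives 33 > 8. Violating.
Others report (34, 6, 6): truth gives 36; no alternative beats it.
Others report (34, 6, 17): truth gives 36; no alternative beats it.
(Checking all 125 profiles: 75 have a profitable deviation, 50 do not.)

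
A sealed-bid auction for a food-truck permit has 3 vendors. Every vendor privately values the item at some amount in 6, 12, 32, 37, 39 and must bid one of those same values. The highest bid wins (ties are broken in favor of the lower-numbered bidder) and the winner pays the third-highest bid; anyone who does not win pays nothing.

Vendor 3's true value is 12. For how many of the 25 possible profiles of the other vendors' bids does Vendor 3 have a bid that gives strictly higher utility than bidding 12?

Others bid (6, 12): truth gives 0; bid 32 gives 6 > 0. Violating.
Others bid (6, 32): truth gives 0; bid 37 gives 6 > 0. Violating.
Others bid (6, 37): truth gives 0; bid 39 gives 6 > 0. Violating.
Others bid (12, 6): truth gives 0; bid 32 gives 6 > 0. Violating.
Others bid (6, 6): truth gives 6; no alternative beats it.
Others bid (6, 39): truth gives 0; no alternative beats it.
(Checking all 25 profiles: 6 have a profitable deviation, 19 do not.)

6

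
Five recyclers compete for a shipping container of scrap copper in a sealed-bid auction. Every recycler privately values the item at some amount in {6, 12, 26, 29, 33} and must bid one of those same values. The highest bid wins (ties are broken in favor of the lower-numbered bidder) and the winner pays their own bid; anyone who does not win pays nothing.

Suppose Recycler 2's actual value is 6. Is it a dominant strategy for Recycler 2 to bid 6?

Check each profile of the others' bids and compare truth against every alternative bid.
Others bid (6, 6, 6, 6): truth gives 0, best alternative gives -6.
Others bid (6, 6, 6, 12): truth gives 0, best alternative gives -6.
Others bid (6, 6, 12, 6): truth gives 0, best alternative gives -6.
Others bid (6, 6, 12, 12): truth gives 0, best alternative gives -6.
Others bid (6, 12, 6, 6): truth gives 0, best alternative gives -6.
Others bid (6, 12, 6, 12): truth gives 0, best alternative gives -6.
(Remaining 619 profiles checked similarly; truth is weakly best in each.)
In every case the truthful bid is at least as good as any alternative, so it is a dominant strategy.

Yes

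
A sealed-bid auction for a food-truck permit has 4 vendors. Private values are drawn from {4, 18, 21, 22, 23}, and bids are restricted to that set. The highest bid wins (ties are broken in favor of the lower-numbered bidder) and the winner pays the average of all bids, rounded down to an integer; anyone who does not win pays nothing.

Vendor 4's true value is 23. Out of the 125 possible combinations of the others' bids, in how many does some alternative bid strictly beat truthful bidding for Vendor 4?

11

Others bid (4, 4, 4): truth gives 15; bid 18 gives 16 > 15. Violating.
Others bid (4, 4, 18): truth gives 11; bid 21 gives 12 > 11. Violating.
Others bid (4, 4, 21): truth gives 10; bid 22 gives 11 > 10. Violating.
Others bid (4, 18, 4): truth gives 11; bid 21 gives 12 > 11. Violating.
Others bid (4, 4, 22): truth gives 10; no alternative beats it.
Others bid (4, 4, 23): truth gives 0; no alternative beats it.
(Checking all 125 profiles: 11 have a profitable deviation, 114 do not.)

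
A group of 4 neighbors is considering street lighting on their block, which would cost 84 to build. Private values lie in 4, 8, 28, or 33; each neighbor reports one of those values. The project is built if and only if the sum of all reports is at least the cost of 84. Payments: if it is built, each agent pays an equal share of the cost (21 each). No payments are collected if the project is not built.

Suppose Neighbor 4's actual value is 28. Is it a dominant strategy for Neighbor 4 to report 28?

Yes

Check each profile of the others' reports and compare truth against every alternative report.
Others report (4, 28, 28): truth gives 7, best alternative gives 7.
Others report (4, 28, 33): truth gives 7, best alternative gives 7.
Others report (4, 33, 28): truth gives 7, best alternative gives 7.
Others report (4, 33, 33): truth gives 7, best alternative gives 7.
Others report (8, 28, 28): truth gives 7, best alternative gives 7.
Others report (8, 28, 33): truth gives 7, best alternative gives 7.
(Remaining 58 profiles checked similarly; truth is weakly best in each.)
In every case the truthful report is at least as good as any alternative, so it is a dominant strategy.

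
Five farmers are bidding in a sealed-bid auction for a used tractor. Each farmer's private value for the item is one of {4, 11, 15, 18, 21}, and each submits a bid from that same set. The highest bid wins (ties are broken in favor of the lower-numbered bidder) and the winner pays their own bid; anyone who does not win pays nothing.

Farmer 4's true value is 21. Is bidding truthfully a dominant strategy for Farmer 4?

No

Consider the case where Farmer 1 bids 4, Farmer 2 bids 4, Farmer 3 bids 4 and Farmer 5 bids 4.
Truthful bid 21: wins, pays 21, utility 21 - 21 = 0.
Bid 11 instead: wins, pays 11, utility 21 - 11 = 10.
Since 10 > 0, bidding 11 is strictly better here, so truthful bidding is not dominant.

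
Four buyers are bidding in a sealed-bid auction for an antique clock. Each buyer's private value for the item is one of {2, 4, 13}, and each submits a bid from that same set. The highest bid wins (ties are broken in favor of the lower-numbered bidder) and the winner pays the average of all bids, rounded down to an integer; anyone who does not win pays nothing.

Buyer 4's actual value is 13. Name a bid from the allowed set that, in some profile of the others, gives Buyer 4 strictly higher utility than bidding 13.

Suppose Buyer 1 bids 2, Buyer 2 bids 2 and Buyer 3 bids 2.
Bid 13: wins, pays 4, utility 13 - 4 = 9.
Bid 4: wins, pays 2, utility 13 - 2 = 11.
So bidding 4 beats truth here (11 > 9).

4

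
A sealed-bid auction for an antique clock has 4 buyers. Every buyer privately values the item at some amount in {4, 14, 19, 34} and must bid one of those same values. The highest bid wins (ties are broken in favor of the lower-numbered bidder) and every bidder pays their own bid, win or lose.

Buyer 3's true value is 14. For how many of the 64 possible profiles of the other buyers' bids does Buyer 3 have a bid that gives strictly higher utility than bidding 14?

Others bid (4, 4, 19): truth gives -14; bid 4 gives -4 > -14. Violating.
Others bid (4, 4, 34): truth gives -14; bid 4 gives -4 > -14. Violating.
Others bid (4, 14, 4): truth gives -14; bid 4 gives -4 > -14. Violating.
Others bid (4, 14, 14): truth gives -14; bid 4 gives -4 > -14. Violating.
Others bid (4, 4, 4): truth gives 0; no alternative beats it.
Others bid (4, 4, 14): truth gives 0; no alternative beats it.
(Checking all 64 profiles: 62 have a profitable deviation, 2 do not.)

62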